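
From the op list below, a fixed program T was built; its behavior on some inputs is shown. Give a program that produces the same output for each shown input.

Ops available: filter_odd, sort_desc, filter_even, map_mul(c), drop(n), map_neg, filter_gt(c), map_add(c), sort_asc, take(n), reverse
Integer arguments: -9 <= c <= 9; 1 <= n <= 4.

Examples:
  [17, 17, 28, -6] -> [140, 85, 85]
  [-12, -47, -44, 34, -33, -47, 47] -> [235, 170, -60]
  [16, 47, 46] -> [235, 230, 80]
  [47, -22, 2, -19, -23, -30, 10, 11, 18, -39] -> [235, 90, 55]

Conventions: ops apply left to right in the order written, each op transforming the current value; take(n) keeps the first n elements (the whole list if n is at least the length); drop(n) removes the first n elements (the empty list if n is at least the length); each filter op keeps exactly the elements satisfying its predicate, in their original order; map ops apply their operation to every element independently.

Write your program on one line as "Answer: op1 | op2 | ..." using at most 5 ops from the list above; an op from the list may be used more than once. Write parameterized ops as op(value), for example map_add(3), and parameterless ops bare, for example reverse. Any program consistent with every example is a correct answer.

sort_asc | reverse | take(4) | map_mul(5) | take(3)

Check, running the answer program on each example:
  [17, 17, 28, -6] -> [-6, 17, 17, 28] -> [28, 17, 17, -6] -> [28, 17, 17, -6] -> [140, 85, 85, -30] -> [140, 85, 85]
  [-12, -47, -44, 34, -33, -47, 47] -> [-47, -47, -44, -33, -12, 34, 47] -> [47, 34, -12, -33, -44, -47, -47] -> [47, 34, -12, -33] -> [235, 170, -60, -165] -> [235, 170, -60]
  [16, 47, 46] -> [16, 46, 47] -> [47, 46, 16] -> [47, 46, 16] -> [235, 230, 80] -> [235, 230, 80]
  [47, -22, 2, -19, -23, -30, 10, 11, 18, -39] -> [-39, -30, -23, -22, -19, 2, 10, 11, 18, 47] -> [47, 18, 11, 10, 2, -19, -22, -23, -30, -39] -> [47, 18, 11, 10] -> [235, 90, 55, 50] -> [235, 90, 55]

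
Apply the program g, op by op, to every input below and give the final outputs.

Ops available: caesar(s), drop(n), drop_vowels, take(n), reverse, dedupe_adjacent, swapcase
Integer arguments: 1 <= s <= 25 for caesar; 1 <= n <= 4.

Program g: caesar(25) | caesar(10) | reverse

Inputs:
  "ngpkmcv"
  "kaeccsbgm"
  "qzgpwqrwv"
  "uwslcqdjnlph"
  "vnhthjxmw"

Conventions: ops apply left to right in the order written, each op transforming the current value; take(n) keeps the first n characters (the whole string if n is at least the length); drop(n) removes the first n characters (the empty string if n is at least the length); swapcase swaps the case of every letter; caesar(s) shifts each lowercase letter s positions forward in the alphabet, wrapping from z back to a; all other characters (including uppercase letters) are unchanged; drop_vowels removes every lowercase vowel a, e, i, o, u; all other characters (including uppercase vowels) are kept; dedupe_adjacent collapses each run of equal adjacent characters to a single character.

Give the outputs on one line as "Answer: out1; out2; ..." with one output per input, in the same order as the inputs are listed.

Execution, op by op:
  "ngpkmcv" -> "mfojlbu" -> "wpytvle" -> "elvtypw"
  "kaeccsbgm" -> "jzdbbrafl" -> "tjnllbkpv" -> "vpkbllnjt"
  "qzgpwqrwv" -> "pyfovpqvu" -> "zipyfzafe" -> "efazfypiz"
  "uwslcqdjnlph" -> "tvrkbpcimkog" -> "dfbulzmswuyq" -> "qyuwsmzlubfd"
  "vnhthjxmw" -> "umgsgiwlv" -> "ewqcqsgvf" -> "fvgsqcqwe"

"elvtypw"; "vpkbllnjt"; "efazfypiz"; "qyuwsmzlubfd"; "fvgsqcqwe"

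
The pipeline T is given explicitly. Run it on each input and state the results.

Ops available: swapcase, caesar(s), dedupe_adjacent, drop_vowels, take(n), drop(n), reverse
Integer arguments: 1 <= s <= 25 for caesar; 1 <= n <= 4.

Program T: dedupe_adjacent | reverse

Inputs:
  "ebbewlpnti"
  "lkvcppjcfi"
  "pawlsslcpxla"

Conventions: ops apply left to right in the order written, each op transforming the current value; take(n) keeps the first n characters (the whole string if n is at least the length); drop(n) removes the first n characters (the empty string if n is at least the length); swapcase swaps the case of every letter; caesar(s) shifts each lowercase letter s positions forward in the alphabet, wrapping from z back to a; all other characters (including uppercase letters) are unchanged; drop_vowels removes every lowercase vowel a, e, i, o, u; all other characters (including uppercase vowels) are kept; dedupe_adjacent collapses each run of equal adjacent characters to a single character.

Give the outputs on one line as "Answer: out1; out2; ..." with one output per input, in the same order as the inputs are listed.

"itnplwebe"; "ifcjpcvkl"; "alxpclslwap"

Execution, op by op:
  "ebbewlpnti" -> "ebewlpnti" -> "itnplwebe"
  "lkvcppjcfi" -> "lkvcpjcfi" -> "ifcjpcvkl"
  "pawlsslcpxla" -> "pawlslcpxla" -> "alxpclslwap"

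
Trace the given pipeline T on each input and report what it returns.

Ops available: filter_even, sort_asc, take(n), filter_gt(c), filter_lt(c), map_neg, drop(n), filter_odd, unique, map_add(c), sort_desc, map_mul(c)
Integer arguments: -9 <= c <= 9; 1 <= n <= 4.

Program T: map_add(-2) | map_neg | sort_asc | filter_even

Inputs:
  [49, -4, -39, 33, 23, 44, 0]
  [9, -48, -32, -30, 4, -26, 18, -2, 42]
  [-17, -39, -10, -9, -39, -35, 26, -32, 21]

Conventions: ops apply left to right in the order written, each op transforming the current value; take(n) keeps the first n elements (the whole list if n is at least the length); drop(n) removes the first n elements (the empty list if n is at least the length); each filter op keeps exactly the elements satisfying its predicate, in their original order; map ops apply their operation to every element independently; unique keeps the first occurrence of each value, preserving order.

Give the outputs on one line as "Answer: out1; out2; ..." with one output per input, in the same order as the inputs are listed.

Execution, op by op:
  [49, -4, -39, 33, 23, 44, 0] -> [47, -6, -41, 31, 21, 42, -2] -> [-47, 6, 41, -31, -21, -42, 2] -> [-47, -42, -31, -21, 2, 6, 41] -> [-42, 2, 6]
  [9, -48, -32, -30, 4, -26, 18, -2, 42] -> [7, -50, -34, -32, 2, -28, 16, -4, 40] -> [-7, 50, 34, 32, -2, 28, -16, 4, -40] -> [-40, -16, -7, -2, 4, 28, 32, 34, 50] -> [-40, -16, -2, 4, 28, 32, 34, 50]
  [-17, -39, -10, -9, -39, -35, 26, -32, 21] -> [-19, -41, -12, -11, -41, -37, 24, -34, 19] -> [19, 41, 12, 11, 41, 37, -24, 34, -19] -> [-24, -19, 11, 12, 19, 34, 37, 41, 41] -> [-24, 12, 34]

[-42, 2, 6]; [-40, -16, -2, 4, 28, 32, 34, 50]; [-24, 12, 34]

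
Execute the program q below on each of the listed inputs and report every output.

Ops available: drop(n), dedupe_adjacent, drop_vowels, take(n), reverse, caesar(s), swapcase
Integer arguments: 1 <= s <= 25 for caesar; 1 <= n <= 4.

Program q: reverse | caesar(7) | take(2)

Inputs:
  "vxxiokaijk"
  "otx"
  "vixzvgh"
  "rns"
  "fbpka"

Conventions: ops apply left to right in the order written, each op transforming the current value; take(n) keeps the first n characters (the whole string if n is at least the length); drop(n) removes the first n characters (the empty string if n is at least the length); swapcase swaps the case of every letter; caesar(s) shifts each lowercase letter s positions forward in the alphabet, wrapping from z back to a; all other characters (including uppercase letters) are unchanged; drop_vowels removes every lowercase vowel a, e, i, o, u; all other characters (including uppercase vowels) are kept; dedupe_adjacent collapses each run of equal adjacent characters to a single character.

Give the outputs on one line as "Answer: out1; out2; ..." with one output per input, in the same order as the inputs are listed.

Execution, op by op:
  "vxxiokaijk" -> "kjiakoixxv" -> "rqphrvpeec" -> "rq"
  "otx" -> "xto" -> "eav" -> "ea"
  "vixzvgh" -> "hgvzxiv" -> "oncgepc" -> "on"
  "rns" -> "snr" -> "zuy" -> "zu"
  "fbpka" -> "akpbf" -> "hrwim" -> "hr"

"rq"; "ea"; "on"; "zu"; "hr"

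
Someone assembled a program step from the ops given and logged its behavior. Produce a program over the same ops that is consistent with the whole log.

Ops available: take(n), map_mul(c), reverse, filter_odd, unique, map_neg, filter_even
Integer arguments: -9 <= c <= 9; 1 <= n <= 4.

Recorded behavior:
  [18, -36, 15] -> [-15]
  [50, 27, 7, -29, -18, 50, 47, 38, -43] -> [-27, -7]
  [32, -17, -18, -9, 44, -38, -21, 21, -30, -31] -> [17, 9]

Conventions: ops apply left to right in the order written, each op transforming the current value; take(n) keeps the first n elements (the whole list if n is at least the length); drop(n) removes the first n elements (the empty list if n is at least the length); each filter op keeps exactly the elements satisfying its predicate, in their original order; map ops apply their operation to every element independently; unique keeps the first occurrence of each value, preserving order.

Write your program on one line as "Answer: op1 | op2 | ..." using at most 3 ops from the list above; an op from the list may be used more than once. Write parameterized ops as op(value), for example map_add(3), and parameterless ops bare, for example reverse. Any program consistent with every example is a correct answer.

filter_odd | take(2) | map_neg

Check, running the answer program on each example:
  [18, -36, 15] -> [15] -> [15] -> [-15]
  [50, 27, 7, -29, -18, 50, 47, 38, -43] -> [27, 7, -29, 47, -43] -> [27, 7] -> [-27, -7]
  [32, -17, -18, -9, 44, -38, -21, 21, -30, -31] -> [-17, -9, -21, 21, -31] -> [-17, -9] -> [17, 9]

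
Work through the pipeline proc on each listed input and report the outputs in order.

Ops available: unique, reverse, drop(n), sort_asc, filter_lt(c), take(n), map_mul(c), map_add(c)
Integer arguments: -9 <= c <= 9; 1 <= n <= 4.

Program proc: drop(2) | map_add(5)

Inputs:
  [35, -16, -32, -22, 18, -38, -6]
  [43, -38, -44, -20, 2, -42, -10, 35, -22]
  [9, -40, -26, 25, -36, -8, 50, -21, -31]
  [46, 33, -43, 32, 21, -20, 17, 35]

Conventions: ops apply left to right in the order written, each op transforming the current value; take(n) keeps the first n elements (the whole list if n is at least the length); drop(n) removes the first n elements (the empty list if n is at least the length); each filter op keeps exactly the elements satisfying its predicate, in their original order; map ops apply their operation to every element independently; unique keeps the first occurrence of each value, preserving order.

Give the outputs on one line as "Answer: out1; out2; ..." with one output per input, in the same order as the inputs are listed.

Execution, op by op:
  [35, -16, -32, -22, 18, -38, -6] -> [-32, -22, 18, -38, -6] -> [-27, -17, 23, -33, -1]
  [43, -38, -44, -20, 2, -42, -10, 35, -22] -> [-44, -20, 2, -42, -10, 35, -22] -> [-39, -15, 7, -37, -5, 40, -17]
  [9, -40, -26, 25, -36, -8, 50, -21, -31] -> [-26, 25, -36, -8, 50, -21, -31] -> [-21, 30, -31, -3, 55, -16, -26]
  [46, 33, -43, 32, 21, -20, 17, 35] -> [-43, 32, 21, -20, 17, 35] -> [-38, 37, 26, -15, 22, 40]

[-27, -17, 23, -33, -1]; [-39, -15, 7, -37, -5, 40, -17]; [-21, 30, -31, -3, 55, -16, -26]; [-38, 37, 26, -15, 22, 40]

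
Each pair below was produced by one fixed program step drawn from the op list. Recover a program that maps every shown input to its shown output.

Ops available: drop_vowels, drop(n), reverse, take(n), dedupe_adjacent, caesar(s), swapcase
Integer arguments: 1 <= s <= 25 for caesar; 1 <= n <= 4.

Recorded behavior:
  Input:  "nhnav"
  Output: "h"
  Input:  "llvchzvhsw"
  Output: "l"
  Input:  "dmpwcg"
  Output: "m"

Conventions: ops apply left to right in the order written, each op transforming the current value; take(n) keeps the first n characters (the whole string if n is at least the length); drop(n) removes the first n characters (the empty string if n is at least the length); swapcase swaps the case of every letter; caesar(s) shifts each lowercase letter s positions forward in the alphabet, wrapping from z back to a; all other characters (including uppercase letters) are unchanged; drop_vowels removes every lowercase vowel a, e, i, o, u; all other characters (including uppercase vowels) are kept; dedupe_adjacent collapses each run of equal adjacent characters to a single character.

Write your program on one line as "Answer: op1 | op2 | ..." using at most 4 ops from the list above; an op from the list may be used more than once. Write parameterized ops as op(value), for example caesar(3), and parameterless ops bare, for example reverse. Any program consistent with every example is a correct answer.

drop(1) | take(2) | reverse | drop(1)

Check, running the answer program on each example:
  "nhnav" -> "hnav" -> "hn" -> "nh" -> "h"
  "llvchzvhsw" -> "lvchzvhsw" -> "lv" -> "vl" -> "l"
  "dmpwcg" -> "mpwcg" -> "mp" -> "pm" -> "m"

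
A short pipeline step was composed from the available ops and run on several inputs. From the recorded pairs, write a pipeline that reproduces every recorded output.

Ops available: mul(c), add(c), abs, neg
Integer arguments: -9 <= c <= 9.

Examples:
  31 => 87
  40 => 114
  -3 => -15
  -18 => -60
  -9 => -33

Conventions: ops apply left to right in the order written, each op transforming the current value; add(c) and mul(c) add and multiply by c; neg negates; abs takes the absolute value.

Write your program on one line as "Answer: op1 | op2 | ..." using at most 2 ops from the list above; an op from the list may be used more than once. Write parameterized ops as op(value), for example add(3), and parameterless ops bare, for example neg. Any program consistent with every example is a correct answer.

mul(3) | add(-6)

Check, running the answer program on each example:
  31 -> 93 -> 87
  40 -> 120 -> 114
  -3 -> -9 -> -15
  -18 -> -54 -> -60
  -9 -> -27 -> -33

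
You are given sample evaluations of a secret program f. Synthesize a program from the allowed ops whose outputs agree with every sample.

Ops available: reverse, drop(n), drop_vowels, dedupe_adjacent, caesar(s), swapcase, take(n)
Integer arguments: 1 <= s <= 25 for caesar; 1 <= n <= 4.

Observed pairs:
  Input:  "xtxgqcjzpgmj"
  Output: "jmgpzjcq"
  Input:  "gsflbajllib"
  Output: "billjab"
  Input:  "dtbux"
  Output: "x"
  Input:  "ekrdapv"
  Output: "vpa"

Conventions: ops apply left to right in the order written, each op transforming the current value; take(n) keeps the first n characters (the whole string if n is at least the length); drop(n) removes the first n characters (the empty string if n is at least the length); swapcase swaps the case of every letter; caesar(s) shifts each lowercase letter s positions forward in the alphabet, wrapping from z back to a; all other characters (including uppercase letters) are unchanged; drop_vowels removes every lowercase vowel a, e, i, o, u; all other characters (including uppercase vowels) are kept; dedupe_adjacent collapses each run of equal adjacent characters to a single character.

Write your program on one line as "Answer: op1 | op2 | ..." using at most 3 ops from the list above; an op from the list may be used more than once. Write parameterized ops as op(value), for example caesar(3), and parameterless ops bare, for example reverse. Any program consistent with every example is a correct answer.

drop(4) | reverse

Check, running the answer program on each example:
  "xtxgqcjzpgmj" -> "qcjzpgmj" -> "jmgpzjcq"
  "gsflbajllib" -> "bajllib" -> "billjab"
  "dtbux" -> "x" -> "x"
  "ekrdapv" -> "apv" -> "vpa"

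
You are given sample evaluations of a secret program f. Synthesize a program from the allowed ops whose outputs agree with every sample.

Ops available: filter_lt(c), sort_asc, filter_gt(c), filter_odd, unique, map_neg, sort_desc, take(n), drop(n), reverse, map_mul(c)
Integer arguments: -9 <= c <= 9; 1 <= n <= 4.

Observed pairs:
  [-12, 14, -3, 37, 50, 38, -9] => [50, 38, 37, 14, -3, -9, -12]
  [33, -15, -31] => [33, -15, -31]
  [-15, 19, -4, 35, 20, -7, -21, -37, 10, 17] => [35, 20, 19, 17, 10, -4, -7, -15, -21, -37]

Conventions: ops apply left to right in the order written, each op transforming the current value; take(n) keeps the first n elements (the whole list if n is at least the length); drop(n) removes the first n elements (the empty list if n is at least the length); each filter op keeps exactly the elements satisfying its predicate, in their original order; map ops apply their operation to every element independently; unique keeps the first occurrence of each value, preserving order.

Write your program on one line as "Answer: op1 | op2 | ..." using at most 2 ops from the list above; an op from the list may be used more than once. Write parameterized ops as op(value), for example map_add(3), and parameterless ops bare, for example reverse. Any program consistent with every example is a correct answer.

sort_asc | reverse

Check, running the answer program on each example:
  [-12, 14, -3, 37, 50, 38, -9] -> [-12, -9, -3, 14, 37, 38, 50] -> [50, 38, 37, 14, -3, -9, -12]
  [33, -15, -31] -> [-31, -15, 33] -> [33, -15, -31]
  [-15, 19, -4, 35, 20, -7, -21, -37, 10, 17] -> [-37, -21, -15, -7, -4, 10, 17, 19, 20, 35] -> [35, 20, 19, 17, 10, -4, -7, -15, -21, -37]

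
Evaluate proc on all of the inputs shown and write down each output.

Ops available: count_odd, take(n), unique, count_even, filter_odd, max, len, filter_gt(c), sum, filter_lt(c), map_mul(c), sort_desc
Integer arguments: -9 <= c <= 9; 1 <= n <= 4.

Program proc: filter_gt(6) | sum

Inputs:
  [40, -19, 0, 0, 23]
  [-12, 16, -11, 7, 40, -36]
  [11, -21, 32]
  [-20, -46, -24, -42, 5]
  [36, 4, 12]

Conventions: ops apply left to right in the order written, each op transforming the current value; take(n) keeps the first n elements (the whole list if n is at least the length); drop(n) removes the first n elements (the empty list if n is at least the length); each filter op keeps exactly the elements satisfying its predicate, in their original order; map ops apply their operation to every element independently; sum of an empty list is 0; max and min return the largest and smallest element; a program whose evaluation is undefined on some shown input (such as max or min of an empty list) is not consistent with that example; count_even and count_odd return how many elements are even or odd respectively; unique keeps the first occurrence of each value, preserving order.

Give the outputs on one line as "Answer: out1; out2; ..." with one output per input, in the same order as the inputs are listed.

63; 63; 43; 0; 48

Execution, op by op:
  [40, -19, 0, 0, 23] -> [40, 23] -> 63
  [-12, 16, -11, 7, 40, -36] -> [16, 7, 40] -> 63
  [11, -21, 32] -> [11, 32] -> 43
  [-20, -46, -24, -42, 5] -> [] -> 0
  [36, 4, 12] -> [36, 12] -> 48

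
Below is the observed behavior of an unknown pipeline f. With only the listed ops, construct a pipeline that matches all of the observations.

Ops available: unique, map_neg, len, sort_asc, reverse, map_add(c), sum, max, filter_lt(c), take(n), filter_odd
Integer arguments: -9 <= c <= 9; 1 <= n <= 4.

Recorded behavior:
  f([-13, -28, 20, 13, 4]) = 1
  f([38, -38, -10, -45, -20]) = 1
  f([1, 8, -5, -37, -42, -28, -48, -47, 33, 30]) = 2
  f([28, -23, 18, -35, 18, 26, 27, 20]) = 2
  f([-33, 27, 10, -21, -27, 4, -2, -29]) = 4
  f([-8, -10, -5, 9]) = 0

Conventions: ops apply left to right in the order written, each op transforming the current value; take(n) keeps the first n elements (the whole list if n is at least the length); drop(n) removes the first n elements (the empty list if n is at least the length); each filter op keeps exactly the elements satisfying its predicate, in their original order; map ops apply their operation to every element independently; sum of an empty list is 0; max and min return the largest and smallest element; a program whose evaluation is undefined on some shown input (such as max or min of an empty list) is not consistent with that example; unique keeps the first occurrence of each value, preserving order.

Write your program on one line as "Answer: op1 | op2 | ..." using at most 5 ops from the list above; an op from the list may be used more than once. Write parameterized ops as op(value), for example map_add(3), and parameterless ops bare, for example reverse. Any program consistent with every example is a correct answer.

sort_asc | filter_odd | filter_lt(-5) | len

Check, running the answer program on each example:
  [-13, -28, 20, 13, 4] -> [-28, -13, 4, 13, 20] -> [-13, 13] -> [-13] -> 1
  [38, -38, -10, -45, -20] -> [-45, -38, -20, -10, 38] -> [-45] -> [-45] -> 1
  [1, 8, -5, -37, -42, -28, -48, -47, 33, 30] -> [-48, -47, -42, -37, -28, -5, 1, 8, 30, 33] -> [-47, -37, -5, 1, 33] -> [-47, -37] -> 2
  [28, -23, 18, -35, 18, 26, 27, 20] -> [-35, -23, 18, 18, 20, 26, 27, 28] -> [-35, -23, 27] -> [-35, -23] -> 2
  [-33, 27, 10, -21, -27, 4, -2, -29] -> [-33, -29, -27, -21, -2, 4, 10, 27] -> [-33, -29, -27, -21, 27] -> [-33, -29, -27, -21] -> 4
  [-8, -10, -5, 9] -> [-10, -8, -5, 9] -> [-5, 9] -> [] -> 0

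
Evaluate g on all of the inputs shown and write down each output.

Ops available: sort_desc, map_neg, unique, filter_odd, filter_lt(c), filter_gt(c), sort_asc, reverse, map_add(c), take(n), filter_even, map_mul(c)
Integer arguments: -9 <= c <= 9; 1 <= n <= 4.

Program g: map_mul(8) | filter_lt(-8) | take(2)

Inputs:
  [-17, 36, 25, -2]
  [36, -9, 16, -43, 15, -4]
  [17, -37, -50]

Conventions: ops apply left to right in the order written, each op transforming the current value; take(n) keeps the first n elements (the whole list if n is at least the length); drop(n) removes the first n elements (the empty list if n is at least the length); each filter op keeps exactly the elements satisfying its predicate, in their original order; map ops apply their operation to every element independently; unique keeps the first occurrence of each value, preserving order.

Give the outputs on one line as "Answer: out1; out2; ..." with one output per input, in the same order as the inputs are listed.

Execution, op by op:
  [-17, 36, 25, -2] -> [-136, 288, 200, -16] -> [-136, -16] -> [-136, -16]
  [36, -9, 16, -43, 15, -4] -> [288, -72, 128, -344, 120, -32] -> [-72, -344, -32] -> [-72, -344]
  [17, -37, -50] -> [136, -296, -400] -> [-296, -400] -> [-296, -400]

[-136, -16]; [-72, -344]; [-296, -400]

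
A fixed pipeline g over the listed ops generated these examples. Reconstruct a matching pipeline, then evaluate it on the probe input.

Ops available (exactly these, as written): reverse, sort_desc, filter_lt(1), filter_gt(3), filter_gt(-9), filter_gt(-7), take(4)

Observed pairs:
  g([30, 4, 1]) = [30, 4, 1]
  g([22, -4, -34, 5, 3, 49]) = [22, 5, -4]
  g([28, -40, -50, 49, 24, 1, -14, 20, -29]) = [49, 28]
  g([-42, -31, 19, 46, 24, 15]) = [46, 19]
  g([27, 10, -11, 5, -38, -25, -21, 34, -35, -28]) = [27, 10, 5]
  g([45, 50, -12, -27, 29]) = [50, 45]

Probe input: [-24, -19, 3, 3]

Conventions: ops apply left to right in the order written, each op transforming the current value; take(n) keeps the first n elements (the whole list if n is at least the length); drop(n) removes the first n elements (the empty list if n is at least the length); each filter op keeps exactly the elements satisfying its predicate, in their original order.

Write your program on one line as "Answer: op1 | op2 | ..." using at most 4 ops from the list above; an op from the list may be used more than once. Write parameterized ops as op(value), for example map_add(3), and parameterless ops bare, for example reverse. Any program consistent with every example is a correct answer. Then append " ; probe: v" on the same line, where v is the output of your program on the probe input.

take(4) | sort_desc | filter_gt(-7) ; probe: [3, 3]

Check, running the answer program on each example:
  [30, 4, 1] -> [30, 4, 1] -> [30, 4, 1] -> [30, 4, 1]
  [22, -4, -34, 5, 3, 49] -> [22, -4, -34, 5] -> [22, 5, -4, -34] -> [22, 5, -4]
  [28, -40, -50, 49, 24, 1, -14, 20, -29] -> [28, -40, -50, 49] -> [49, 28, -40, -50] -> [49, 28]
  [-42, -31, 19, 46, 24, 15] -> [-42, -31, 19, 46] -> [46, 19, -31, -42] -> [46, 19]
  [27, 10, -11, 5, -38, -25, -21, 34, -35, -28] -> [27, 10, -11, 5] -> [27, 10, 5, -11] -> [27, 10, 5]
  [45, 50, -12, -27, 29] -> [45, 50, -12, -27] -> [50, 45, -12, -27] -> [50, 45]
  probe: [-24, -19, 3, 3] -> [-24, -19, 3, 3] -> [3, 3, -19, -24] -> [3, 3]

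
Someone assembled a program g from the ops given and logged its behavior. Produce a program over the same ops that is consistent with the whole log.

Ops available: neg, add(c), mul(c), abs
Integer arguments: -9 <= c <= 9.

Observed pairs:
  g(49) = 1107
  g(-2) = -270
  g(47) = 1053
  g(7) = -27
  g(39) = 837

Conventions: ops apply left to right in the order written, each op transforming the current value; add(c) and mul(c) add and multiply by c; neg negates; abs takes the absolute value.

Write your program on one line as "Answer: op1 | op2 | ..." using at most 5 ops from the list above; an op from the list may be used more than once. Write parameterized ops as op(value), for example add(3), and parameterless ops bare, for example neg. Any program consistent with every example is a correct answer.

neg | add(8) | mul(-9) | mul(3)

Check, running the answer program on each example:
  49 -> -49 -> -41 -> 369 -> 1107
  -2 -> 2 -> 10 -> -90 -> -270
  47 -> -47 -> -39 -> 351 -> 1053
  7 -> -7 -> 1 -> -9 -> -27
  39 -> -39 -> -31 -> 279 -> 837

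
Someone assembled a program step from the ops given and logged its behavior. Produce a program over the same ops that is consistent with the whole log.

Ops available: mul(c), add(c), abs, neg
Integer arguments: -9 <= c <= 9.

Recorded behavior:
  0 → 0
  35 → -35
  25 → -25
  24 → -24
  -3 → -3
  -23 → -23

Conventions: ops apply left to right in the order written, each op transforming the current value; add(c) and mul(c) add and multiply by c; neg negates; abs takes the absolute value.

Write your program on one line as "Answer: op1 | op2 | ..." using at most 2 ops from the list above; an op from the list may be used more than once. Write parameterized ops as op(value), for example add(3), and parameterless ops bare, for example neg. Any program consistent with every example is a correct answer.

abs | neg

Check, running the answer program on each example:
  0 -> 0 -> 0
  35 -> 35 -> -35
  25 -> 25 -> -25
  24 -> 24 -> -24
  -3 -> 3 -> -3
  -23 -> 23 -> -23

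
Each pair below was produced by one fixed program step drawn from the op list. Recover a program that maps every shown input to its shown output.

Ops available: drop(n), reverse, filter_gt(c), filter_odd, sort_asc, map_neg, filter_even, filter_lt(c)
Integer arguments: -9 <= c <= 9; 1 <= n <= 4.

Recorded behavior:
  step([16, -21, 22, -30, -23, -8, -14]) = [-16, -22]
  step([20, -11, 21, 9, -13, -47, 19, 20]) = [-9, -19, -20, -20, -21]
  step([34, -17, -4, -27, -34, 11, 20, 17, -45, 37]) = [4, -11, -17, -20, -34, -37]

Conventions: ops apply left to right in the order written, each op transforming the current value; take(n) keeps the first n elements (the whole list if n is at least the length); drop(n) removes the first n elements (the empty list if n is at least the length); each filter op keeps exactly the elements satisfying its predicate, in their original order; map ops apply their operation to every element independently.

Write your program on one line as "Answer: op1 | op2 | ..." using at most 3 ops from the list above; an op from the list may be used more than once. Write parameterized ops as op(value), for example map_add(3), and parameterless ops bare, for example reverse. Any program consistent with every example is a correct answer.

filter_gt(-8) | sort_asc | map_neg

Check, running the answer program on each example:
  [16, -21, 22, -30, -23, -8, -14] -> [16, 22] -> [16, 22] -> [-16, -22]
  [20, -11, 21, 9, -13, -47, 19, 20] -> [20, 21, 9, 19, 20] -> [9, 19, 20, 20, 21] -> [-9, -19, -20, -20, -21]
  [34, -17, -4, -27, -34, 11, 20, 17, -45, 37] -> [34, -4, 11, 20, 17, 37] -> [-4, 11, 17, 20, 34, 37] -> [4, -11, -17, -20, -34, -37]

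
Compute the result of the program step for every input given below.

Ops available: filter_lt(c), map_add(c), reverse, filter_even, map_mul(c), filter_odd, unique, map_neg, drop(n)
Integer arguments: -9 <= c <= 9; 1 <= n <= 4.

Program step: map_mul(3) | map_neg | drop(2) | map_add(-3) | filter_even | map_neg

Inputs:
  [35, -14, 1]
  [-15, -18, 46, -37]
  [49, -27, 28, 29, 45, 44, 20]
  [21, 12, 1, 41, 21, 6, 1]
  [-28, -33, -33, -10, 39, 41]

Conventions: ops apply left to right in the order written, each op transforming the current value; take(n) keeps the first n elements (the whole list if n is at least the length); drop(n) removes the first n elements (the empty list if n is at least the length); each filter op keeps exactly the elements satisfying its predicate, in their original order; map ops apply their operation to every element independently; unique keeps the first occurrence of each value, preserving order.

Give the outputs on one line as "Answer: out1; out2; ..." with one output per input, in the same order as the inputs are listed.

Execution, op by op:
  [35, -14, 1] -> [105, -42, 3] -> [-105, 42, -3] -> [-3] -> [-6] -> [-6] -> [6]
  [-15, -18, 46, -37] -> [-45, -54, 138, -111] -> [45, 54, -138, 111] -> [-138, 111] -> [-141, 108] -> [108] -> [-108]
  [49, -27, 28, 29, 45, 44, 20] -> [147, -81, 84, 87, 135, 132, 60] -> [-147, 81, -84, -87, -135, -132, -60] -> [-84, -87, -135, -132, -60] -> [-87, -90, -138, -135, -63] -> [-90, -138] -> [90, 138]
  [21, 12, 1, 41, 21, 6, 1] -> [63, 36, 3, 123, 63, 18, 3] -> [-63, -36, -3, -123, -63, -18, -3] -> [-3, -123, -63, -18, -3] -> [-6, -126, -66, -21, -6] -> [-6, -126, -66, -6] -> [6, 126, 66, 6]
  [-28, -33, -33, -10, 39, 41] -> [-84, -99, -99, -30, 117, 123] -> [84, 99, 99, 30, -117, -123] -> [99, 30, -117, -123] -> [96, 27, -120, -126] -> [96, -120, -126] -> [-96, 120, 126]

[6]; [-108]; [90, 138]; [6, 126, 66, 6]; [-96, 120, 126]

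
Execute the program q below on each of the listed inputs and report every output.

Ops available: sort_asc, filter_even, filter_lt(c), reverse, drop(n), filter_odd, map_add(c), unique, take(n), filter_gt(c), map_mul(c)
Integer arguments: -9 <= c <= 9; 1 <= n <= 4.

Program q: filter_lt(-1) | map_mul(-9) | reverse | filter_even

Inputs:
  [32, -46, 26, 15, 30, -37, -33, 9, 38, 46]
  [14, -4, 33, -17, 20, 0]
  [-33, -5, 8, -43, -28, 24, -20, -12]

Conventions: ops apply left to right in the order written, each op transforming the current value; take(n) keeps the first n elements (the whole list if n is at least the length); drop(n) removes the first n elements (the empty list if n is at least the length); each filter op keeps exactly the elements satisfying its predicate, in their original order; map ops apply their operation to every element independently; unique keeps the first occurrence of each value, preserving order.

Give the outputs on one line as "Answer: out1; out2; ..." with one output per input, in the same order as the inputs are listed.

[414]; [36]; [108, 180, 252]

Execution, op by op:
  [32, -46, 26, 15, 30, -37, -33, 9, 38, 46] -> [-46, -37, -33] -> [414, 333, 297] -> [297, 333, 414] -> [414]
  [14, -4, 33, -17, 20, 0] -> [-4, -17] -> [36, 153] -> [153, 36] -> [36]
  [-33, -5, 8, -43, -28, 24, -20, -12] -> [-33, -5, -43, -28, -20, -12] -> [297, 45, 387, 252, 180, 108] -> [108, 180, 252, 387, 45, 297] -> [108, 180, 252]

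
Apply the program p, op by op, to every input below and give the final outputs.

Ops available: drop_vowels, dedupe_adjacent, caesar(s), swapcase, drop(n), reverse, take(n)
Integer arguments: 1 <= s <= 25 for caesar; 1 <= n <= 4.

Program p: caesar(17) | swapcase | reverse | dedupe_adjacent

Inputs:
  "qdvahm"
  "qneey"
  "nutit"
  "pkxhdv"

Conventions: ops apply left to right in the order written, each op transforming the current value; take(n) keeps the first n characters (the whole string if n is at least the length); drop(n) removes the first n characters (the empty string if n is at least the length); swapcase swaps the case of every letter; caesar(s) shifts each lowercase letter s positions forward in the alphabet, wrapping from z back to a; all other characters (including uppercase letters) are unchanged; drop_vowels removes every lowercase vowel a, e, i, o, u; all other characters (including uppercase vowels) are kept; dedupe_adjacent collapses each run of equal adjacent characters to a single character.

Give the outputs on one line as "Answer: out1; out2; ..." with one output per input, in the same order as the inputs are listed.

"DYRMUH"; "PVEH"; "KZKLE"; "MUYOBG"

Execution, op by op:
  "qdvahm" -> "humryd" -> "HUMRYD" -> "DYRMUH" -> "DYRMUH"
  "qneey" -> "hevvp" -> "HEVVP" -> "PVVEH" -> "PVEH"
  "nutit" -> "elkzk" -> "ELKZK" -> "KZKLE" -> "KZKLE"
  "pkxhdv" -> "gboyum" -> "GBOYUM" -> "MUYOBG" -> "MUYOBG"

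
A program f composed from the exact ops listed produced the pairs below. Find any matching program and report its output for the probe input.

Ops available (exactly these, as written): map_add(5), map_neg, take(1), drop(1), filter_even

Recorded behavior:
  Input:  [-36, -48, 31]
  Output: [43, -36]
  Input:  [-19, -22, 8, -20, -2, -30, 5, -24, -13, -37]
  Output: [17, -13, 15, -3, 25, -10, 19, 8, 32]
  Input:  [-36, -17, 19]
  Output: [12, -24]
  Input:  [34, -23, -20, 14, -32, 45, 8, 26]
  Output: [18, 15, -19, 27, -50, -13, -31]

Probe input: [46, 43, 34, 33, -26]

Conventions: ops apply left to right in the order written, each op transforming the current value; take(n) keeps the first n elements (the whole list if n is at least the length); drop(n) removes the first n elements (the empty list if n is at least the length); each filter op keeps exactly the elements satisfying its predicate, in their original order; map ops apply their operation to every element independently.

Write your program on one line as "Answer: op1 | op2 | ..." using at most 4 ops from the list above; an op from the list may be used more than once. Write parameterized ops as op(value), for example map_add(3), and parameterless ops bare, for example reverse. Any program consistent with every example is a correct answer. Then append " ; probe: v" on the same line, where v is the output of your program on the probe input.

map_add(5) | map_neg | drop(1) ; probe: [-48, -39, -38, 21]

Check, running the answer program on each example:
  [-36, -48, 31] -> [-31, -43, 36] -> [31, 43, -36] -> [43, -36]
  [-19, -22, 8, -20, -2, -30, 5, -24, -13, -37] -> [-14, -17, 13, -15, 3, -25, 10, -19, -8, -32] -> [14, 17, -13, 15, -3, 25, -10, 19, 8, 32] -> [17, -13, 15, -3, 25, -10, 19, 8, 32]
  [-36, -17, 19] -> [-31, -12, 24] -> [31, 12, -24] -> [12, -24]
  [34, -23, -20, 14, -32, 45, 8, 26] -> [39, -18, -15, 19, -27, 50, 13, 31] -> [-39, 18, 15, -19, 27, -50, -13, -31] -> [18, 15, -19, 27, -50, -13, -31]
  probe: [46, 43, 34, 33, -26] -> [51, 48, 39, 38, -21] -> [-51, -48, -39, -38, 21] -> [-48, -39, -38, 21]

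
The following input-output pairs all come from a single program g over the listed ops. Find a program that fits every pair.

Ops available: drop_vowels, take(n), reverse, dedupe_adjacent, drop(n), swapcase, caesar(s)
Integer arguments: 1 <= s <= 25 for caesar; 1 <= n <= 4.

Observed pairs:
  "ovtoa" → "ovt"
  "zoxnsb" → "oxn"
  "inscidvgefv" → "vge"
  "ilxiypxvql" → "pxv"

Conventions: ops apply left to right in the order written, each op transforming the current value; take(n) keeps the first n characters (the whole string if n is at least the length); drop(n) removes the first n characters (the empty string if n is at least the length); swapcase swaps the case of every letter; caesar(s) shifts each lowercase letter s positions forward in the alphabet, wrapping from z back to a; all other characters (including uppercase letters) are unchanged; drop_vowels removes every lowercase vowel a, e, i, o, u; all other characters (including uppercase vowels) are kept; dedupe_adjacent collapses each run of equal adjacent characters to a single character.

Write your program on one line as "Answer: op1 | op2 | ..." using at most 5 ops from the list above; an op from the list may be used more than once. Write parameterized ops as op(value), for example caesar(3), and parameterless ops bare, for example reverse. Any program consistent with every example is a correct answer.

reverse | drop(2) | take(3) | reverse

Check, running the answer program on each example:
  "ovtoa" -> "aotvo" -> "tvo" -> "tvo" -> "ovt"
  "zoxnsb" -> "bsnxoz" -> "nxoz" -> "nxo" -> "oxn"
  "inscidvgefv" -> "vfegvdicsni" -> "egvdicsni" -> "egv" -> "vge"
  "ilxiypxvql" -> "lqvxpyixli" -> "vxpyixli" -> "vxp" -> "pxv"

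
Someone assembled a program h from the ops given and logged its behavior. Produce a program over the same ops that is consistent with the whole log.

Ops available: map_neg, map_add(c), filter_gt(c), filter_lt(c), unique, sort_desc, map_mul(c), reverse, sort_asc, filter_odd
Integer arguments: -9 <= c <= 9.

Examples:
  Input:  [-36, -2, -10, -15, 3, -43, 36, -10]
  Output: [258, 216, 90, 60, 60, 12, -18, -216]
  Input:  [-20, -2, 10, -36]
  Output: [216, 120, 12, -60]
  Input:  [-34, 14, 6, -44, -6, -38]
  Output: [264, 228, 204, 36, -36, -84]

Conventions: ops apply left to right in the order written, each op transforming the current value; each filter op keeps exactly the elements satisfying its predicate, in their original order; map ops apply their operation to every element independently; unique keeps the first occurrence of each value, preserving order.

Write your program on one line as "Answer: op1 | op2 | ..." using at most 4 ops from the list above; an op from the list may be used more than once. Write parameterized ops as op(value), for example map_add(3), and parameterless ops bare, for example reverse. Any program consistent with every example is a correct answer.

reverse | map_mul(-6) | sort_asc | reverse

Check, running the answer program on each example:
  [-36, -2, -10, -15, 3, -43, 36, -10] -> [-10, 36, -43, 3, -15, -10, -2, -36] -> [60, -216, 258, -18, 90, 60, 12, 216] -> [-216, -18, 12, 60, 60, 90, 216, 258] -> [258, 216, 90, 60, 60, 12, -18, -216]
  [-20, -2, 10, -36] -> [-36, 10, -2, -20] -> [216, -60, 12, 120] -> [-60, 12, 120, 216] -> [216, 120, 12, -60]
  [-34, 14, 6, -44, -6, -38] -> [-38, -6, -44, 6, 14, -34] -> [228, 36, 264, -36, -84, 204] -> [-84, -36, 36, 204, 228, 264] -> [264, 228, 204, 36, -36, -84]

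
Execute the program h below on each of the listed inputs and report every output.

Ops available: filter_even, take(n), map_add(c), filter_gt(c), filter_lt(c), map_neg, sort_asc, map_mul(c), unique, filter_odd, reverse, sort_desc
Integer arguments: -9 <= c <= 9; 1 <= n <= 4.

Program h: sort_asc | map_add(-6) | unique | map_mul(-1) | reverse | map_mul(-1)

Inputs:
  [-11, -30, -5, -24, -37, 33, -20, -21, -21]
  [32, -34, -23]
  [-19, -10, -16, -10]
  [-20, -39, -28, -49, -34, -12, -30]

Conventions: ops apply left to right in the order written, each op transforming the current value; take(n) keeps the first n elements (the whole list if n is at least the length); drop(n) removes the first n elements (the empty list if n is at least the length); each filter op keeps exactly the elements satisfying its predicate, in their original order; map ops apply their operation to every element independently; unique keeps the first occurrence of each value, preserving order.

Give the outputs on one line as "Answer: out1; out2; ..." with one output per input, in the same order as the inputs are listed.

Execution, op by op:
  [-11, -30, -5, -24, -37, 33, -20, -21, -21] -> [-37, -30, -24, -21, -21, -20, -11, -5, 33] -> [-43, -36, -30, -27, -27, -26, -17, -11, 27] -> [-43, -36, -30, -27, -26, -17, -11, 27] -> [43, 36, 30, 27, 26, 17, 11, -27] -> [-27, 11, 17, 26, 27, 30, 36, 43] -> [27, -11, -17, -26, -27, -30, -36, -43]
  [32, -34, -23] -> [-34, -23, 32] -> [-40, -29, 26] -> [-40, -29, 26] -> [40, 29, -26] -> [-26, 29, 40] -> [26, -29, -40]
  [-19, -10, -16, -10] -> [-19, -16, -10, -10] -> [-25, -22, -16, -16] -> [-25, -22, -16] -> [25, 22, 16] -> [16, 22, 25] -> [-16, -22, -25]
  [-20, -39, -28, -49, -34, -12, -30] -> [-49, -39, -34, -30, -28, -20, -12] -> [-55, -45, -40, -36, -34, -26, -18] -> [-55, -45, -40, -36, -34, -26, -18] -> [55, 45, 40, 36, 34, 26, 18] -> [18, 26, 34, 36, 40, 45, 55] -> [-18, -26, -34, -36, -40, -45, -55]

[27, -11, -17, -26, -27, -30, -36, -43]; [26, -29, -40]; [-16, -22, -25]; [-18, -26, -34, -36, -40, -45, -55]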